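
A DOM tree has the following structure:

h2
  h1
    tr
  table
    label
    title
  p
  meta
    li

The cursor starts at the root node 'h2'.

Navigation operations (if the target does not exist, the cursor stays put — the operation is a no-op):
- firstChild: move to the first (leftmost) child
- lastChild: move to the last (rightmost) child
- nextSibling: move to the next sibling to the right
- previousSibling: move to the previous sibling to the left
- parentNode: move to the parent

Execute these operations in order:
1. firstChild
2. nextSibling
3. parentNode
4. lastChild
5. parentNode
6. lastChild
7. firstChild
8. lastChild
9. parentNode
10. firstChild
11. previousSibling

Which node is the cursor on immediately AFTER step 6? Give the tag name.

After 1 (firstChild): h1
After 2 (nextSibling): table
After 3 (parentNode): h2
After 4 (lastChild): meta
After 5 (parentNode): h2
After 6 (lastChild): meta

Answer: meta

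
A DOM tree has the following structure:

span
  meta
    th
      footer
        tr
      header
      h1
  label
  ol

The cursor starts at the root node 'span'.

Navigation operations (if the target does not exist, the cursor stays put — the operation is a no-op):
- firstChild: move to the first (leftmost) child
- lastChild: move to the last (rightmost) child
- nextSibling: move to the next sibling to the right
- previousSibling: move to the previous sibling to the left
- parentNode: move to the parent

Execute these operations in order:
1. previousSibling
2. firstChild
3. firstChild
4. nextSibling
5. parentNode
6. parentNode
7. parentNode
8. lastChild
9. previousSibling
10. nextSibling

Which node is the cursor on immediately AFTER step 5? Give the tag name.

After 1 (previousSibling): span (no-op, stayed)
After 2 (firstChild): meta
After 3 (firstChild): th
After 4 (nextSibling): th (no-op, stayed)
After 5 (parentNode): meta

Answer: meta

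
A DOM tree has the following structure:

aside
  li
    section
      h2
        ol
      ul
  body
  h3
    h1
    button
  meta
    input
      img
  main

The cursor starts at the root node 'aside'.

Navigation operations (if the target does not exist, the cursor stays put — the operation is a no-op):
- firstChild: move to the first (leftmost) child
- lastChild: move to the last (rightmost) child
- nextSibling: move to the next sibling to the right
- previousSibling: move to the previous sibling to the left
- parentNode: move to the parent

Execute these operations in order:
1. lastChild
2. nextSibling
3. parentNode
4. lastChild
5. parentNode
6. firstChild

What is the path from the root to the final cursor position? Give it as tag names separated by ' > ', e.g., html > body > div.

After 1 (lastChild): main
After 2 (nextSibling): main (no-op, stayed)
After 3 (parentNode): aside
After 4 (lastChild): main
After 5 (parentNode): aside
After 6 (firstChild): li

Answer: aside > li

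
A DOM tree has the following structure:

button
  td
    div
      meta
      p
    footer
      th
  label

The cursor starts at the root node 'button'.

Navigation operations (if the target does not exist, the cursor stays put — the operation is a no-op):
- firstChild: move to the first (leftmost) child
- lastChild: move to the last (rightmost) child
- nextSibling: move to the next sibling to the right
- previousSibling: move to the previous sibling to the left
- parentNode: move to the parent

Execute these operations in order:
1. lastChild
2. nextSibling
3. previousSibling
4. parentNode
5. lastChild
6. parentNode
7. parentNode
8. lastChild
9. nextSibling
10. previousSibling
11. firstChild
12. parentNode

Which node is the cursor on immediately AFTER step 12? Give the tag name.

After 1 (lastChild): label
After 2 (nextSibling): label (no-op, stayed)
After 3 (previousSibling): td
After 4 (parentNode): button
After 5 (lastChild): label
After 6 (parentNode): button
After 7 (parentNode): button (no-op, stayed)
After 8 (lastChild): label
After 9 (nextSibling): label (no-op, stayed)
After 10 (previousSibling): td
After 11 (firstChild): div
After 12 (parentNode): td

Answer: td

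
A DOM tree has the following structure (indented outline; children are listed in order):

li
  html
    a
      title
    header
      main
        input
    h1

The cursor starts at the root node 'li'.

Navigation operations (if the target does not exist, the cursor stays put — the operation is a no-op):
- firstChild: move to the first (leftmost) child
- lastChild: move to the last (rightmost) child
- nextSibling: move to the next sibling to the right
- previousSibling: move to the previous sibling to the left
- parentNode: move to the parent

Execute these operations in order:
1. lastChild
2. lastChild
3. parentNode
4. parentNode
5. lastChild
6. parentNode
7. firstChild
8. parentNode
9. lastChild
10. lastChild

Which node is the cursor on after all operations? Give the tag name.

After 1 (lastChild): html
After 2 (lastChild): h1
After 3 (parentNode): html
After 4 (parentNode): li
After 5 (lastChild): html
After 6 (parentNode): li
After 7 (firstChild): html
After 8 (parentNode): li
After 9 (lastChild): html
After 10 (lastChild): h1

Answer: h1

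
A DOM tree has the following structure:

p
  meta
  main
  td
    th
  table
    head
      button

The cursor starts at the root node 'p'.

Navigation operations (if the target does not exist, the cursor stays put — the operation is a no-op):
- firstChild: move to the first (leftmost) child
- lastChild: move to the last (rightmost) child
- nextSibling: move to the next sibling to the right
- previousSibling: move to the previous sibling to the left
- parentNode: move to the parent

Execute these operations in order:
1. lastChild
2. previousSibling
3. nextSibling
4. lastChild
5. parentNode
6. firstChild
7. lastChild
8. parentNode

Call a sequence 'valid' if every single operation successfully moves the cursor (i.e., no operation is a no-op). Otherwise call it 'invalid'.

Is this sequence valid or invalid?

After 1 (lastChild): table
After 2 (previousSibling): td
After 3 (nextSibling): table
After 4 (lastChild): head
After 5 (parentNode): table
After 6 (firstChild): head
After 7 (lastChild): button
After 8 (parentNode): head

Answer: valid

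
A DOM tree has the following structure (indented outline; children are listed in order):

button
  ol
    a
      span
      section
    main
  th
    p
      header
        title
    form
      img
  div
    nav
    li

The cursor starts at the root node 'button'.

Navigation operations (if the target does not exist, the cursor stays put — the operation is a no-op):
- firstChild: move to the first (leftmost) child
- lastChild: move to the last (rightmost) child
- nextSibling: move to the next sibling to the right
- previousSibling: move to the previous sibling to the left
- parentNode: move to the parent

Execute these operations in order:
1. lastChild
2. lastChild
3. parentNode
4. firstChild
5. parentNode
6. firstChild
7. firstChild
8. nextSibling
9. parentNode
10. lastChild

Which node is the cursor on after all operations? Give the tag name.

After 1 (lastChild): div
After 2 (lastChild): li
After 3 (parentNode): div
After 4 (firstChild): nav
After 5 (parentNode): div
After 6 (firstChild): nav
After 7 (firstChild): nav (no-op, stayed)
After 8 (nextSibling): li
After 9 (parentNode): div
After 10 (lastChild): li

Answer: li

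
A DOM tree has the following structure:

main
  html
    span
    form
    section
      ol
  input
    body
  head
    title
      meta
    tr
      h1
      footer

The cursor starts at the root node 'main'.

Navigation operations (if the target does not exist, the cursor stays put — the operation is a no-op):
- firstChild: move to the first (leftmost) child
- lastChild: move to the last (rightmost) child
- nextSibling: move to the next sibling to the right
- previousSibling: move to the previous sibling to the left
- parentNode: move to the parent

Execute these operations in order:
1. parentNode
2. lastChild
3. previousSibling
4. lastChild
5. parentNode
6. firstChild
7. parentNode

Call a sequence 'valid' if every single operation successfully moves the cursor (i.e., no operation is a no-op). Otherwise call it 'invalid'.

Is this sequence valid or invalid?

Answer: invalid

Derivation:
After 1 (parentNode): main (no-op, stayed)
After 2 (lastChild): head
After 3 (previousSibling): input
After 4 (lastChild): body
After 5 (parentNode): input
After 6 (firstChild): body
After 7 (parentNode): input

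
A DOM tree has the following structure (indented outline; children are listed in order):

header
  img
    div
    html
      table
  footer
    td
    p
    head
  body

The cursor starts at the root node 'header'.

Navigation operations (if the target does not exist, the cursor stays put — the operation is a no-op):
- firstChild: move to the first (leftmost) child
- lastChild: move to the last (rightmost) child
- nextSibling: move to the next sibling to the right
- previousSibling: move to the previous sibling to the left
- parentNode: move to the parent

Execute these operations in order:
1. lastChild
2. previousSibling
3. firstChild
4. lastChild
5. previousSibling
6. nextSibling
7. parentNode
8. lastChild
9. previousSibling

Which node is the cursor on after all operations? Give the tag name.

After 1 (lastChild): body
After 2 (previousSibling): footer
After 3 (firstChild): td
After 4 (lastChild): td (no-op, stayed)
After 5 (previousSibling): td (no-op, stayed)
After 6 (nextSibling): p
After 7 (parentNode): footer
After 8 (lastChild): head
After 9 (previousSibling): p

Answer: p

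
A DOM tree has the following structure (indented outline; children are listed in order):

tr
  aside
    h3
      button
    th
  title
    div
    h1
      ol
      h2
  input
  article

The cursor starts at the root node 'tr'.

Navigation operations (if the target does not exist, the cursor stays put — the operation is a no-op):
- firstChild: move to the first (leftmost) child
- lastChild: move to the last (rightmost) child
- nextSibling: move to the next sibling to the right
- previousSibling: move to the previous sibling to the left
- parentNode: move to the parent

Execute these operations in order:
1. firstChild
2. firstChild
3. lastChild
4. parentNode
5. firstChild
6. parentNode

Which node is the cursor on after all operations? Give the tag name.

Answer: h3

Derivation:
After 1 (firstChild): aside
After 2 (firstChild): h3
After 3 (lastChild): button
After 4 (parentNode): h3
After 5 (firstChild): button
After 6 (parentNode): h3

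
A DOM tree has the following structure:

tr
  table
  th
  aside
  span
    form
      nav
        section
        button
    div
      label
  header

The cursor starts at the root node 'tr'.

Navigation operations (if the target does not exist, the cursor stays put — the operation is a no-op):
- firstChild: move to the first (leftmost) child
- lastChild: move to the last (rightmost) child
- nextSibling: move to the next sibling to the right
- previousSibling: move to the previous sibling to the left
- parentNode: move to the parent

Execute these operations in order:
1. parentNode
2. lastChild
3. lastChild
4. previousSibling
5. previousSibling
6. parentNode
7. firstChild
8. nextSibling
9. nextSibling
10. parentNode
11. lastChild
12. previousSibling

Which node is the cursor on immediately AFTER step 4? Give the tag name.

After 1 (parentNode): tr (no-op, stayed)
After 2 (lastChild): header
After 3 (lastChild): header (no-op, stayed)
After 4 (previousSibling): span

Answer: span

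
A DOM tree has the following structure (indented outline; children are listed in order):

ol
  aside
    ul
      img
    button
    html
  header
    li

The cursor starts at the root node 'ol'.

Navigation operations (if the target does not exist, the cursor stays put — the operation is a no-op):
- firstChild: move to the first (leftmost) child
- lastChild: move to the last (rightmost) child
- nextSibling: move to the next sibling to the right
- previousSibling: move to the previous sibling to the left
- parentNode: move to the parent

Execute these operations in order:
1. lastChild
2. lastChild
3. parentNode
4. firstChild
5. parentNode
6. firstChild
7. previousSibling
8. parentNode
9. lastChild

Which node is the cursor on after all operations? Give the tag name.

After 1 (lastChild): header
After 2 (lastChild): li
After 3 (parentNode): header
After 4 (firstChild): li
After 5 (parentNode): header
After 6 (firstChild): li
After 7 (previousSibling): li (no-op, stayed)
After 8 (parentNode): header
After 9 (lastChild): li

Answer: li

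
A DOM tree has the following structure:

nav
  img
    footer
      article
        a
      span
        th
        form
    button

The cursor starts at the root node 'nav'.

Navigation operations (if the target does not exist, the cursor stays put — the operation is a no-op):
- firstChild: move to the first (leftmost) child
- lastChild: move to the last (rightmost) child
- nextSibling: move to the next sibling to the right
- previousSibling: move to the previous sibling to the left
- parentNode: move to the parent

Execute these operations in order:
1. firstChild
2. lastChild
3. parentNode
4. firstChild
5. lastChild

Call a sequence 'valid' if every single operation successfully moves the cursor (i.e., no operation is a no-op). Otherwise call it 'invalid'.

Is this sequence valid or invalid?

After 1 (firstChild): img
After 2 (lastChild): button
After 3 (parentNode): img
After 4 (firstChild): footer
After 5 (lastChild): span

Answer: valid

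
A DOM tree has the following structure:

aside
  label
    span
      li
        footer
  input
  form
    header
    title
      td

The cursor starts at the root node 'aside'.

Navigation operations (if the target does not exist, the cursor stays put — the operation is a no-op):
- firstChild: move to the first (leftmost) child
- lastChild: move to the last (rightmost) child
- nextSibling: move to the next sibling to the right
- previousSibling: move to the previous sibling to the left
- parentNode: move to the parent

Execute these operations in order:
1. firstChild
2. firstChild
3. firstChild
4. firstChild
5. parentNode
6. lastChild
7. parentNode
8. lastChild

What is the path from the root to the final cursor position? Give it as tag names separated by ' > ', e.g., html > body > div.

Answer: aside > label > span > li > footer

Derivation:
After 1 (firstChild): label
After 2 (firstChild): span
After 3 (firstChild): li
After 4 (firstChild): footer
After 5 (parentNode): li
After 6 (lastChild): footer
After 7 (parentNode): li
After 8 (lastChild): footer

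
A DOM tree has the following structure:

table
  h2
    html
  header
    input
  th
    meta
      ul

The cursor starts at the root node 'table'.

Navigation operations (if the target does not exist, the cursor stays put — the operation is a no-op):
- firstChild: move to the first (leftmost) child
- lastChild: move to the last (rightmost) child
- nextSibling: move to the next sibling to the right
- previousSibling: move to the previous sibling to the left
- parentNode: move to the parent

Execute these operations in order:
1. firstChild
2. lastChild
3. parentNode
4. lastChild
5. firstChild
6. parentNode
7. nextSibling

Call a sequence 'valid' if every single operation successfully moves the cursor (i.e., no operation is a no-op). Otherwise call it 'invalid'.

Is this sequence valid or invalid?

After 1 (firstChild): h2
After 2 (lastChild): html
After 3 (parentNode): h2
After 4 (lastChild): html
After 5 (firstChild): html (no-op, stayed)
After 6 (parentNode): h2
After 7 (nextSibling): header

Answer: invalid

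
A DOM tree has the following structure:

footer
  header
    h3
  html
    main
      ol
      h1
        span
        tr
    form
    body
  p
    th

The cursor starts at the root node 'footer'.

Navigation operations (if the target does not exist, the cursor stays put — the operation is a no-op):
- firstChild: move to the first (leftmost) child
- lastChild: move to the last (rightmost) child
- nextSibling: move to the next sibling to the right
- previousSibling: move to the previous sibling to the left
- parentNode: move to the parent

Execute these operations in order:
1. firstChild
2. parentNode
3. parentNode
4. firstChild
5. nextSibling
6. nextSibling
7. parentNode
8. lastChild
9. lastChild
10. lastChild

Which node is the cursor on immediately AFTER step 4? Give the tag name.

After 1 (firstChild): header
After 2 (parentNode): footer
After 3 (parentNode): footer (no-op, stayed)
After 4 (firstChild): header

Answer: header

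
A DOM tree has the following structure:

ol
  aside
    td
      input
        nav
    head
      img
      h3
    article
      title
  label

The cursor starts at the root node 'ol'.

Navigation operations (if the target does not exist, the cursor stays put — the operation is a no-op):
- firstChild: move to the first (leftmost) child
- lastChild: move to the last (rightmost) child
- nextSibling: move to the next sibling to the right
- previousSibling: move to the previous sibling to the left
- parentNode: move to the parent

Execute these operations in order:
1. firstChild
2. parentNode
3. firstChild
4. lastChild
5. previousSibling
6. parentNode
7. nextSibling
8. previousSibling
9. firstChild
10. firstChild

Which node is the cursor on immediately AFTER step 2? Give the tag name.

After 1 (firstChild): aside
After 2 (parentNode): ol

Answer: ol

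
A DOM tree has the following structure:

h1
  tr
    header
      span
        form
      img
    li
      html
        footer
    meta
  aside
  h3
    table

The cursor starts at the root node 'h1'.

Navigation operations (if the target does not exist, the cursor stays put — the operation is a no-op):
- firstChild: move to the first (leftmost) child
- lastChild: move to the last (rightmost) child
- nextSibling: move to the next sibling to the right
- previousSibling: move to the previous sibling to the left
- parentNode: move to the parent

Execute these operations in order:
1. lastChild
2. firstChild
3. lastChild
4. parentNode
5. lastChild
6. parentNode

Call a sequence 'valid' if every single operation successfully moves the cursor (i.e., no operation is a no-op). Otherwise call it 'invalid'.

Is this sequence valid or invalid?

After 1 (lastChild): h3
After 2 (firstChild): table
After 3 (lastChild): table (no-op, stayed)
After 4 (parentNode): h3
After 5 (lastChild): table
After 6 (parentNode): h3

Answer: invalid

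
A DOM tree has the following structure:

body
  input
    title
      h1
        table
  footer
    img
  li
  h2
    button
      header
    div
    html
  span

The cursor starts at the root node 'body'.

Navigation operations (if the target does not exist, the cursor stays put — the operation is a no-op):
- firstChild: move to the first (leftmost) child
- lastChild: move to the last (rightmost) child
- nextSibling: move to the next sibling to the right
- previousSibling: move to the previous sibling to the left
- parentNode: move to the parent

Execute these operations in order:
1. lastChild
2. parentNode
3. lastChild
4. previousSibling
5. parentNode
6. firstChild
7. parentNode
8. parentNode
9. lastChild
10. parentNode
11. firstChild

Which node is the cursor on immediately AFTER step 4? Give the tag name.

Answer: h2

Derivation:
After 1 (lastChild): span
After 2 (parentNode): body
After 3 (lastChild): span
After 4 (previousSibling): h2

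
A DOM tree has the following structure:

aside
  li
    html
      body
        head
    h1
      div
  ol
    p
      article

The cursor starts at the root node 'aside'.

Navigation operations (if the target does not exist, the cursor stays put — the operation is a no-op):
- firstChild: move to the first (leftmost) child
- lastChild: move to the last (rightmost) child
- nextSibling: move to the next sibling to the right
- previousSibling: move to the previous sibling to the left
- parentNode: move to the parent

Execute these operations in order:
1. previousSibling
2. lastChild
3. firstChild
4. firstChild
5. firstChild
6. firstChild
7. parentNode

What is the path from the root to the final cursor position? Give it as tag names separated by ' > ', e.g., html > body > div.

Answer: aside > ol > p

Derivation:
After 1 (previousSibling): aside (no-op, stayed)
After 2 (lastChild): ol
After 3 (firstChild): p
After 4 (firstChild): article
After 5 (firstChild): article (no-op, stayed)
After 6 (firstChild): article (no-op, stayed)
After 7 (parentNode): p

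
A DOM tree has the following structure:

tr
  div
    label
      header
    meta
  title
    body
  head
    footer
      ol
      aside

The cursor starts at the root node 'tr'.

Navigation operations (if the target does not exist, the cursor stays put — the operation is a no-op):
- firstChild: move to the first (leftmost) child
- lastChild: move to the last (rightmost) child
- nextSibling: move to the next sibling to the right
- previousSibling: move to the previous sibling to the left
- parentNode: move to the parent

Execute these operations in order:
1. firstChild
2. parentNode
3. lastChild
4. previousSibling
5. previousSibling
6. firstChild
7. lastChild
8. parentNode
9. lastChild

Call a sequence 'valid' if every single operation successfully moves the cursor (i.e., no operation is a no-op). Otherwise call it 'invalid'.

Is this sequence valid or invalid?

Answer: valid

Derivation:
After 1 (firstChild): div
After 2 (parentNode): tr
After 3 (lastChild): head
After 4 (previousSibling): title
After 5 (previousSibling): div
After 6 (firstChild): label
After 7 (lastChild): header
After 8 (parentNode): label
After 9 (lastChild): header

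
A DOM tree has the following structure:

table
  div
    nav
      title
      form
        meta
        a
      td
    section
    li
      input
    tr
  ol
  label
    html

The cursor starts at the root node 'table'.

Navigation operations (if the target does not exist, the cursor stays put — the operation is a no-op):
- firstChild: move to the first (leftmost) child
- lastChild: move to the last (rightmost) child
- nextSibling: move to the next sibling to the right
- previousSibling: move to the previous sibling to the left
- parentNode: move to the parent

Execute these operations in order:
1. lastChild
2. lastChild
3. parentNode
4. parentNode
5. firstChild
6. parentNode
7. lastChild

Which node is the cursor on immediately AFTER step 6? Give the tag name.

Answer: table

Derivation:
After 1 (lastChild): label
After 2 (lastChild): html
After 3 (parentNode): label
After 4 (parentNode): table
After 5 (firstChild): div
After 6 (parentNode): table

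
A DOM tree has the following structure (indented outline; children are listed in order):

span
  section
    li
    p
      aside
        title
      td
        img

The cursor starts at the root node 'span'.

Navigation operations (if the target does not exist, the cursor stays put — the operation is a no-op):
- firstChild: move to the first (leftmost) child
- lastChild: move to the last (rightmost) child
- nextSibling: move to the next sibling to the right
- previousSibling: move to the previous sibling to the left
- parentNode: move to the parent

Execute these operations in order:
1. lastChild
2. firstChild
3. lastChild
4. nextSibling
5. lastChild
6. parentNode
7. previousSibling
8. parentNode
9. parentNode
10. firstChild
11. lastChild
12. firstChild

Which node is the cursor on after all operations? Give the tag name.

Answer: aside

Derivation:
After 1 (lastChild): section
After 2 (firstChild): li
After 3 (lastChild): li (no-op, stayed)
After 4 (nextSibling): p
After 5 (lastChild): td
After 6 (parentNode): p
After 7 (previousSibling): li
After 8 (parentNode): section
After 9 (parentNode): span
After 10 (firstChild): section
After 11 (lastChild): p
After 12 (firstChild): aside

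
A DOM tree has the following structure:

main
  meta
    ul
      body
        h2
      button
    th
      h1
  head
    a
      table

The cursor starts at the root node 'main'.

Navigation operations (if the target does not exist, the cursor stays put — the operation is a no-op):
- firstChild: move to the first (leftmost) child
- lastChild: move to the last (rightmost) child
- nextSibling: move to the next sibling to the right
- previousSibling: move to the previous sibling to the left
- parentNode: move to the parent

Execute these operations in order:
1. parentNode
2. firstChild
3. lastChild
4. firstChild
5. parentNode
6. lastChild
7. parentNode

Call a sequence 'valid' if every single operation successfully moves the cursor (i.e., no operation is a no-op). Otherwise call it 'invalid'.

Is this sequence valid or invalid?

Answer: invalid

Derivation:
After 1 (parentNode): main (no-op, stayed)
After 2 (firstChild): meta
After 3 (lastChild): th
After 4 (firstChild): h1
After 5 (parentNode): th
After 6 (lastChild): h1
After 7 (parentNode): th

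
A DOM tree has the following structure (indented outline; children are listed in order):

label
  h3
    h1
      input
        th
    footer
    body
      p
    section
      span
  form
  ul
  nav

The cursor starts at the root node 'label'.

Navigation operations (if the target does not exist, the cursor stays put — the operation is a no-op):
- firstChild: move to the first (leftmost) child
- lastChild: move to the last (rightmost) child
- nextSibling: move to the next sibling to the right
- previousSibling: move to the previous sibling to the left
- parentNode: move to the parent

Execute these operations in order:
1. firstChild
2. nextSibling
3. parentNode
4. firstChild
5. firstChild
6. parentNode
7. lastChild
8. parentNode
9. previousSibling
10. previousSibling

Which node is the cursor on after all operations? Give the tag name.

After 1 (firstChild): h3
After 2 (nextSibling): form
After 3 (parentNode): label
After 4 (firstChild): h3
After 5 (firstChild): h1
After 6 (parentNode): h3
After 7 (lastChild): section
After 8 (parentNode): h3
After 9 (previousSibling): h3 (no-op, stayed)
After 10 (previousSibling): h3 (no-op, stayed)

Answer: h3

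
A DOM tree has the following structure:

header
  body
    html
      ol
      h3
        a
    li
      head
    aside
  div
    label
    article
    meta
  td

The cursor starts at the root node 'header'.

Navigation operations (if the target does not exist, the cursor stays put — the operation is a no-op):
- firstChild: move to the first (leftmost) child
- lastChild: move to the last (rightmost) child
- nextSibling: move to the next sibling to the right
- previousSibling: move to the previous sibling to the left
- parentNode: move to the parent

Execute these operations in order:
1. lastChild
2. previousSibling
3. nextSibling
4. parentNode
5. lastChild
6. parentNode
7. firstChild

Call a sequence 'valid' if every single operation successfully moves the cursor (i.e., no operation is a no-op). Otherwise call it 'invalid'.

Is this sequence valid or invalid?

After 1 (lastChild): td
After 2 (previousSibling): div
After 3 (nextSibling): td
After 4 (parentNode): header
After 5 (lastChild): td
After 6 (parentNode): header
After 7 (firstChild): body

Answer: valid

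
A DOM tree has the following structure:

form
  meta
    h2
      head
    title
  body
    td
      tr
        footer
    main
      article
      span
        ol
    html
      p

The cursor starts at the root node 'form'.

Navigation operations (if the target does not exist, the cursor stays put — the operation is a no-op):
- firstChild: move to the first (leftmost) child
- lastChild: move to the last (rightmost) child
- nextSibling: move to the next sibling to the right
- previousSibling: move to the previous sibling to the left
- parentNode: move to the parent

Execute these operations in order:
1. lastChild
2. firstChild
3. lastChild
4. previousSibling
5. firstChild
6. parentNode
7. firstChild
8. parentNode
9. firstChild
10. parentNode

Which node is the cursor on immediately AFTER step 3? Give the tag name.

Answer: tr

Derivation:
After 1 (lastChild): body
After 2 (firstChild): td
After 3 (lastChild): tr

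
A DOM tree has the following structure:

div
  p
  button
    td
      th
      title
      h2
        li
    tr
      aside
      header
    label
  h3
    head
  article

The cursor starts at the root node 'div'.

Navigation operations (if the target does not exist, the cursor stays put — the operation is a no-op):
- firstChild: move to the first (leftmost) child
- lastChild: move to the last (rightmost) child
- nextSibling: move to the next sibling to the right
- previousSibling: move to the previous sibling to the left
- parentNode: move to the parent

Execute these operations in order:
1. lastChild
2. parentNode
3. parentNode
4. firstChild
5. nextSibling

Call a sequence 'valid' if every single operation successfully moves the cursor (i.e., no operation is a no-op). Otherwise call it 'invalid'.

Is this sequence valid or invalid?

Answer: invalid

Derivation:
After 1 (lastChild): article
After 2 (parentNode): div
After 3 (parentNode): div (no-op, stayed)
After 4 (firstChild): p
After 5 (nextSibling): button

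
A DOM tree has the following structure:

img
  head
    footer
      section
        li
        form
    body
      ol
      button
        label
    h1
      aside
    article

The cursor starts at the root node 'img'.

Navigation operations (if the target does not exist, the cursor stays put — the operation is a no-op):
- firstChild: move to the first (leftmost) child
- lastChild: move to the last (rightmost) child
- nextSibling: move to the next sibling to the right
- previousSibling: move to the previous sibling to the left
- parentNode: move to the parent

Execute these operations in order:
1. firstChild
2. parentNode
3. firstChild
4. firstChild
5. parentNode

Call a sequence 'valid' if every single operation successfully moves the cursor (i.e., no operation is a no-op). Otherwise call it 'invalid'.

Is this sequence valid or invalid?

Answer: valid

Derivation:
After 1 (firstChild): head
After 2 (parentNode): img
After 3 (firstChild): head
After 4 (firstChild): footer
After 5 (parentNode): head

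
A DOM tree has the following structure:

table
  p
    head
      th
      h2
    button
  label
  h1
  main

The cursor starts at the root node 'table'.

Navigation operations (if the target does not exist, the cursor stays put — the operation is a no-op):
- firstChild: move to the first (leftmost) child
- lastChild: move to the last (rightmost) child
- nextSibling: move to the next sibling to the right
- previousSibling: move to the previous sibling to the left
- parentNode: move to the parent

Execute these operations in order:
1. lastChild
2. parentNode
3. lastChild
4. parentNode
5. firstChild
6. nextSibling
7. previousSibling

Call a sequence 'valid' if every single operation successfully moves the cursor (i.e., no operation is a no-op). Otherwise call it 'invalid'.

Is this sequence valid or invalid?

Answer: valid

Derivation:
After 1 (lastChild): main
After 2 (parentNode): table
After 3 (lastChild): main
After 4 (parentNode): table
After 5 (firstChild): p
After 6 (nextSibling): label
After 7 (previousSibling): p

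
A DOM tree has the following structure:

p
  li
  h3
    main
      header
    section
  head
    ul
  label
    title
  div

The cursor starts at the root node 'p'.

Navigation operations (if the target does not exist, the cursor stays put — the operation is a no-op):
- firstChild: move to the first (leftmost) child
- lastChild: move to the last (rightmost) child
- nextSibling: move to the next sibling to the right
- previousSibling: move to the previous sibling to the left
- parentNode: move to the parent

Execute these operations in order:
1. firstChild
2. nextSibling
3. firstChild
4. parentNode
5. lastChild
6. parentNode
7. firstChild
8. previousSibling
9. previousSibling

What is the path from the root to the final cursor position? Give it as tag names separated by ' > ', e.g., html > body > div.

Answer: p > h3 > main

Derivation:
After 1 (firstChild): li
After 2 (nextSibling): h3
After 3 (firstChild): main
After 4 (parentNode): h3
After 5 (lastChild): section
After 6 (parentNode): h3
After 7 (firstChild): main
After 8 (previousSibling): main (no-op, stayed)
After 9 (previousSibling): main (no-op, stayed)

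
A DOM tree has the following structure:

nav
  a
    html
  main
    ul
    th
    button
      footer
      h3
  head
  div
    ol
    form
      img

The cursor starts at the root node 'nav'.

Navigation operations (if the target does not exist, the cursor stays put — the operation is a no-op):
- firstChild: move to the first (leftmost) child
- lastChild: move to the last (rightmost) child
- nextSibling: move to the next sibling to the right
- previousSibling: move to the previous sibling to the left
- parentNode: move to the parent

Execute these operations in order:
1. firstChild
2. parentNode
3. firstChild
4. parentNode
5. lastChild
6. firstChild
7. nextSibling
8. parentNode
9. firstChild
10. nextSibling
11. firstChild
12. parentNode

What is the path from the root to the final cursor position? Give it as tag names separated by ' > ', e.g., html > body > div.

Answer: nav > div > form

Derivation:
After 1 (firstChild): a
After 2 (parentNode): nav
After 3 (firstChild): a
After 4 (parentNode): nav
After 5 (lastChild): div
After 6 (firstChild): ol
After 7 (nextSibling): form
After 8 (parentNode): div
After 9 (firstChild): ol
After 10 (nextSibling): form
After 11 (firstChild): img
After 12 (parentNode): form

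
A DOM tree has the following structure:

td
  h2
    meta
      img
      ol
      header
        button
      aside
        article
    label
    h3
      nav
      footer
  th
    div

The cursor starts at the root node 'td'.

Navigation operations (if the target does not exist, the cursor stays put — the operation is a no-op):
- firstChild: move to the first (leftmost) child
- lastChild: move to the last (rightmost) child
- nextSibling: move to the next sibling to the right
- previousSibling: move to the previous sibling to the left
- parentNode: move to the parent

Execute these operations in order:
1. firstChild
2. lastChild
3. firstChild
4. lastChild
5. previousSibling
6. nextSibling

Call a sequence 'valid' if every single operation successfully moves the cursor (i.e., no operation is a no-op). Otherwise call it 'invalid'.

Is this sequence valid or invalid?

After 1 (firstChild): h2
After 2 (lastChild): h3
After 3 (firstChild): nav
After 4 (lastChild): nav (no-op, stayed)
After 5 (previousSibling): nav (no-op, stayed)
After 6 (nextSibling): footer

Answer: invalid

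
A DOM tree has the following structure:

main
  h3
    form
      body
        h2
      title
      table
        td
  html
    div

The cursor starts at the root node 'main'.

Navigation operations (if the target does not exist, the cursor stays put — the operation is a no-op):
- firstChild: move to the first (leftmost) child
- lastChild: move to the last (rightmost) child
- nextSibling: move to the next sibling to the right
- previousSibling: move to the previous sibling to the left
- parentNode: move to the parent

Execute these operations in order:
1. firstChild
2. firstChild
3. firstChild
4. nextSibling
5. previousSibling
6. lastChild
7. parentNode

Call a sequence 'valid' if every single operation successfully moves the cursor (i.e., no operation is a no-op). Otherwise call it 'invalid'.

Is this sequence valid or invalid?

After 1 (firstChild): h3
After 2 (firstChild): form
After 3 (firstChild): body
After 4 (nextSibling): title
After 5 (previousSibling): body
After 6 (lastChild): h2
After 7 (parentNode): body

Answer: valid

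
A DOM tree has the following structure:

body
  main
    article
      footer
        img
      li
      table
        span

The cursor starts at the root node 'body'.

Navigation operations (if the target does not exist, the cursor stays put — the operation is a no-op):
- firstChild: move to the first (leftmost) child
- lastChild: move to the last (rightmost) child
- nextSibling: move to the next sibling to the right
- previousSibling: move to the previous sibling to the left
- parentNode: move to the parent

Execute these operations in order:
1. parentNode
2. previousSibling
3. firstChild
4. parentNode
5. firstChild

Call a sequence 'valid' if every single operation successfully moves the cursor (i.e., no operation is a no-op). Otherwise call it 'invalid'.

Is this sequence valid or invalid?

After 1 (parentNode): body (no-op, stayed)
After 2 (previousSibling): body (no-op, stayed)
After 3 (firstChild): main
After 4 (parentNode): body
After 5 (firstChild): main

Answer: invalid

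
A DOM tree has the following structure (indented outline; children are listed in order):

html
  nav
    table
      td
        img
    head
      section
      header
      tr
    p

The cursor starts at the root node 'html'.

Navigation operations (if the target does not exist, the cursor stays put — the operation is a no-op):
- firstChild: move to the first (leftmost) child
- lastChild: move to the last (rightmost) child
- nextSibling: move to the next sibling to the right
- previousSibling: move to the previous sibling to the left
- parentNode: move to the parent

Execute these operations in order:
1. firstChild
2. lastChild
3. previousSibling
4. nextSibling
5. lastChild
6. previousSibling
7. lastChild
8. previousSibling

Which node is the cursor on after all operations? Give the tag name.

Answer: header

Derivation:
After 1 (firstChild): nav
After 2 (lastChild): p
After 3 (previousSibling): head
After 4 (nextSibling): p
After 5 (lastChild): p (no-op, stayed)
After 6 (previousSibling): head
After 7 (lastChild): tr
After 8 (previousSibling): header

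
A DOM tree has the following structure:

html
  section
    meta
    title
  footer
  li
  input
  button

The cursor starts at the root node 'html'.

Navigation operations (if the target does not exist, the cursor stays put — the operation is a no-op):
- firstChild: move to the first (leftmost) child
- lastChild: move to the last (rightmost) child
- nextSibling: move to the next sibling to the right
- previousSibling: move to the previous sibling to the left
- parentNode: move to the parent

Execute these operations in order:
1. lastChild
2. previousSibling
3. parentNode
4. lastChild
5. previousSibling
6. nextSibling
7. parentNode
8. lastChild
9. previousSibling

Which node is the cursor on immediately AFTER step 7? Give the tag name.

Answer: html

Derivation:
After 1 (lastChild): button
After 2 (previousSibling): input
After 3 (parentNode): html
After 4 (lastChild): button
After 5 (previousSibling): input
After 6 (nextSibling): button
After 7 (parentNode): html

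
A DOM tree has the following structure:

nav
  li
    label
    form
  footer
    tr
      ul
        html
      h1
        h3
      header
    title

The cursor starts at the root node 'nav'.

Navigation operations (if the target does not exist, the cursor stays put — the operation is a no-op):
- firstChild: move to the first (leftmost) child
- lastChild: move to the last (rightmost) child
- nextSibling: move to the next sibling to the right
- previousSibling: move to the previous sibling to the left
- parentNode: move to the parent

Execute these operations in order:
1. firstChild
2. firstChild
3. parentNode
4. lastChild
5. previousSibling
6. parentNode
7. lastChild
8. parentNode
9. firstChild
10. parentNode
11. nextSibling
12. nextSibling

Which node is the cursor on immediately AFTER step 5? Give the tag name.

After 1 (firstChild): li
After 2 (firstChild): label
After 3 (parentNode): li
After 4 (lastChild): form
After 5 (previousSibling): label

Answer: label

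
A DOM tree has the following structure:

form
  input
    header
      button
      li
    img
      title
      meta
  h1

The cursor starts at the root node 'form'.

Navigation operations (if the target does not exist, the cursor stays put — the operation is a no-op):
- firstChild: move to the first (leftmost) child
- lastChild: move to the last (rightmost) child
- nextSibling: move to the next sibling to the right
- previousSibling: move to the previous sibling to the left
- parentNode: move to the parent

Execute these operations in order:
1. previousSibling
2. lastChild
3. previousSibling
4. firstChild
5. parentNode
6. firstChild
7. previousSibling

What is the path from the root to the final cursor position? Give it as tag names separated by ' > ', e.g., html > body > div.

Answer: form > input > header

Derivation:
After 1 (previousSibling): form (no-op, stayed)
After 2 (lastChild): h1
After 3 (previousSibling): input
After 4 (firstChild): header
After 5 (parentNode): input
After 6 (firstChild): header
After 7 (previousSibling): header (no-op, stayed)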